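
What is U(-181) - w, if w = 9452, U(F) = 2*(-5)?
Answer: -9462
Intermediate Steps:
U(F) = -10
U(-181) - w = -10 - 1*9452 = -10 - 9452 = -9462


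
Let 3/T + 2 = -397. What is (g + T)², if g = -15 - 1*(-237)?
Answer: 871725625/17689 ≈ 49281.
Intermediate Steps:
T = -1/133 (T = 3/(-2 - 397) = 3/(-399) = 3*(-1/399) = -1/133 ≈ -0.0075188)
g = 222 (g = -15 + 237 = 222)
(g + T)² = (222 - 1/133)² = (29525/133)² = 871725625/17689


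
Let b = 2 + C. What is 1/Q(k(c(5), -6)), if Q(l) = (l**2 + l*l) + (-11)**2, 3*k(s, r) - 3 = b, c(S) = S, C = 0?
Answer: 9/1139 ≈ 0.0079017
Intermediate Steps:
b = 2 (b = 2 + 0 = 2)
k(s, r) = 5/3 (k(s, r) = 1 + (1/3)*2 = 1 + 2/3 = 5/3)
Q(l) = 121 + 2*l**2 (Q(l) = (l**2 + l**2) + 121 = 2*l**2 + 121 = 121 + 2*l**2)
1/Q(k(c(5), -6)) = 1/(121 + 2*(5/3)**2) = 1/(121 + 2*(25/9)) = 1/(121 + 50/9) = 1/(1139/9) = 9/1139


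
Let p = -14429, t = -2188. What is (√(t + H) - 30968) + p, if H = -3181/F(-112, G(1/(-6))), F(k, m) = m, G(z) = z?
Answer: -45397 + √16898 ≈ -45267.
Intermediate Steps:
H = 19086 (H = -3181/(1/(-6)) = -3181/(-⅙) = -3181*(-6) = 19086)
(√(t + H) - 30968) + p = (√(-2188 + 19086) - 30968) - 14429 = (√16898 - 30968) - 14429 = (-30968 + √16898) - 14429 = -45397 + √16898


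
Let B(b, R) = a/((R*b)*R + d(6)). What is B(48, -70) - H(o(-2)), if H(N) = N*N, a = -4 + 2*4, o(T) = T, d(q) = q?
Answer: -470410/117603 ≈ -4.0000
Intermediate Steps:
a = 4 (a = -4 + 8 = 4)
H(N) = N**2
B(b, R) = 4/(6 + b*R**2) (B(b, R) = 4/((R*b)*R + 6) = 4/(b*R**2 + 6) = 4/(6 + b*R**2))
B(48, -70) - H(o(-2)) = 4/(6 + 48*(-70)**2) - 1*(-2)**2 = 4/(6 + 48*4900) - 1*4 = 4/(6 + 235200) - 4 = 4/235206 - 4 = 4*(1/235206) - 4 = 2/117603 - 4 = -470410/117603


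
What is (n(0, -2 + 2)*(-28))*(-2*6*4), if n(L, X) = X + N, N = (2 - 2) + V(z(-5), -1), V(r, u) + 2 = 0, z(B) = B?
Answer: -2688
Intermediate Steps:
V(r, u) = -2 (V(r, u) = -2 + 0 = -2)
N = -2 (N = (2 - 2) - 2 = 0 - 2 = -2)
n(L, X) = -2 + X (n(L, X) = X - 2 = -2 + X)
(n(0, -2 + 2)*(-28))*(-2*6*4) = ((-2 + (-2 + 2))*(-28))*(-2*6*4) = ((-2 + 0)*(-28))*(-12*4) = -2*(-28)*(-48) = 56*(-48) = -2688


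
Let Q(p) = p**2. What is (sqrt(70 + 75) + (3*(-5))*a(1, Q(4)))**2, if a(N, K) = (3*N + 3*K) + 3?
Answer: (810 - sqrt(145))**2 ≈ 6.3674e+5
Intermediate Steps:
a(N, K) = 3 + 3*K + 3*N (a(N, K) = (3*K + 3*N) + 3 = 3 + 3*K + 3*N)
(sqrt(70 + 75) + (3*(-5))*a(1, Q(4)))**2 = (sqrt(70 + 75) + (3*(-5))*(3 + 3*4**2 + 3*1))**2 = (sqrt(145) - 15*(3 + 3*16 + 3))**2 = (sqrt(145) - 15*(3 + 48 + 3))**2 = (sqrt(145) - 15*54)**2 = (sqrt(145) - 810)**2 = (-810 + sqrt(145))**2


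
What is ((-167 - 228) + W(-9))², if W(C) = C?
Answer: 163216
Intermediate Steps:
((-167 - 228) + W(-9))² = ((-167 - 228) - 9)² = (-395 - 9)² = (-404)² = 163216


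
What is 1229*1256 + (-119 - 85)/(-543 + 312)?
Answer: 118859116/77 ≈ 1.5436e+6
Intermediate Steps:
1229*1256 + (-119 - 85)/(-543 + 312) = 1543624 - 204/(-231) = 1543624 - 204*(-1/231) = 1543624 + 68/77 = 118859116/77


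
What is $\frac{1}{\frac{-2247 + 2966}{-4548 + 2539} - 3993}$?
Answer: $- \frac{2009}{8022656} \approx -0.00025042$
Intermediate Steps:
$\frac{1}{\frac{-2247 + 2966}{-4548 + 2539} - 3993} = \frac{1}{\frac{719}{-2009} - 3993} = \frac{1}{719 \left(- \frac{1}{2009}\right) - 3993} = \frac{1}{- \frac{719}{2009} - 3993} = \frac{1}{- \frac{8022656}{2009}} = - \frac{2009}{8022656}$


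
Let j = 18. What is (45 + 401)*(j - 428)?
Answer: -182860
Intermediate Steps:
(45 + 401)*(j - 428) = (45 + 401)*(18 - 428) = 446*(-410) = -182860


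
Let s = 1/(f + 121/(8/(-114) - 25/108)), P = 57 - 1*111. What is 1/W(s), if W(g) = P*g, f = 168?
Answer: 24050/5571 ≈ 4.3170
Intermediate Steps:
P = -54 (P = 57 - 111 = -54)
s = -619/144300 (s = 1/(168 + 121/(8/(-114) - 25/108)) = 1/(168 + 121/(8*(-1/114) - 25*1/108)) = 1/(168 + 121/(-4/57 - 25/108)) = 1/(168 + 121/(-619/2052)) = 1/(168 + 121*(-2052/619)) = 1/(168 - 248292/619) = 1/(-144300/619) = -619/144300 ≈ -0.0042897)
W(g) = -54*g
1/W(s) = 1/(-54*(-619/144300)) = 1/(5571/24050) = 24050/5571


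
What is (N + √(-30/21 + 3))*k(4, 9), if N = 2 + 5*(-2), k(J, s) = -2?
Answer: 16 - 2*√77/7 ≈ 13.493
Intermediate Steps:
N = -8 (N = 2 - 10 = -8)
(N + √(-30/21 + 3))*k(4, 9) = (-8 + √(-30/21 + 3))*(-2) = (-8 + √(-30*1/21 + 3))*(-2) = (-8 + √(-10/7 + 3))*(-2) = (-8 + √(11/7))*(-2) = (-8 + √77/7)*(-2) = 16 - 2*√77/7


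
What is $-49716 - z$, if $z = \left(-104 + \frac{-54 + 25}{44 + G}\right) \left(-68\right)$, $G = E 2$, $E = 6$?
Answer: $- \frac{795525}{14} \approx -56823.0$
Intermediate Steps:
$G = 12$ ($G = 6 \cdot 2 = 12$)
$z = \frac{99501}{14}$ ($z = \left(-104 + \frac{-54 + 25}{44 + 12}\right) \left(-68\right) = \left(-104 - \frac{29}{56}\right) \left(-68\right) = \left(- \frac{5853}{56}\right) \left(-68\right) = \frac{99501}{14} \approx 7107.2$)
$-49716 - z = -49716 - \frac{99501}{14} = - \frac{795525}{14}$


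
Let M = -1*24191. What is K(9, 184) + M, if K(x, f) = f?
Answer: -24007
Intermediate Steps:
M = -24191
K(9, 184) + M = 184 - 24191 = -24007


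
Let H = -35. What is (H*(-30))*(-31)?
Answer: -32550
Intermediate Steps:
(H*(-30))*(-31) = -35*(-30)*(-31) = 1050*(-31) = -32550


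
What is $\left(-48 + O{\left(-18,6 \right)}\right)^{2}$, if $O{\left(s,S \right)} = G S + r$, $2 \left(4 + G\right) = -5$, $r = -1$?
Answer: $7744$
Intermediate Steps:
$G = - \frac{13}{2}$ ($G = -4 + \frac{1}{2} \left(-5\right) = -4 - \frac{5}{2} = - \frac{13}{2} \approx -6.5$)
$O{\left(s,S \right)} = -1 - \frac{13 S}{2}$ ($O{\left(s,S \right)} = - \frac{13 S}{2} - 1 = -1 - \frac{13 S}{2}$)
$\left(-48 + O{\left(-18,6 \right)}\right)^{2} = \left(-48 - 40\right)^{2} = \left(-88\right)^{2} = 7744$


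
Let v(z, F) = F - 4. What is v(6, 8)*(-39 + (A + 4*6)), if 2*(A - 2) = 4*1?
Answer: -44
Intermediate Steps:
A = 4 (A = 2 + (4*1)/2 = 2 + (1/2)*4 = 2 + 2 = 4)
v(z, F) = -4 + F
v(6, 8)*(-39 + (A + 4*6)) = (-4 + 8)*(-39 + (4 + 4*6)) = 4*(-39 + (4 + 24)) = 4*(-39 + 28) = 4*(-11) = -44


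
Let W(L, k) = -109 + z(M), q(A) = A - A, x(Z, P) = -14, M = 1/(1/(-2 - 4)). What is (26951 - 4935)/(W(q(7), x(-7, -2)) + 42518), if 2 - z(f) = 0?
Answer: 22016/42411 ≈ 0.51911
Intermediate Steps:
M = -6 (M = 1/(1/(-6)) = 1/(-⅙) = -6)
z(f) = 2 (z(f) = 2 - 1*0 = 2 + 0 = 2)
q(A) = 0
W(L, k) = -107 (W(L, k) = -109 + 2 = -107)
(26951 - 4935)/(W(q(7), x(-7, -2)) + 42518) = (26951 - 4935)/(-107 + 42518) = 22016/42411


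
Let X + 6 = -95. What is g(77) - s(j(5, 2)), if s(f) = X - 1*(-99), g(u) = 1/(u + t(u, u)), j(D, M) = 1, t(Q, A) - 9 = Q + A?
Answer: 481/240 ≈ 2.0042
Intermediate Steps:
X = -101 (X = -6 - 95 = -101)
t(Q, A) = 9 + A + Q (t(Q, A) = 9 + (Q + A) = 9 + (A + Q) = 9 + A + Q)
g(u) = 1/(9 + 3*u) (g(u) = 1/(u + (9 + u + u)) = 1/(u + (9 + 2*u)) = 1/(9 + 3*u))
s(f) = -2 (s(f) = -101 - 1*(-99) = -101 + 99 = -2)
g(77) - s(j(5, 2)) = 1/(3*(3 + 77)) - 1*(-2) = (1/3)/80 + 2 = (1/3)*(1/80) + 2 = 1/240 + 2 = 481/240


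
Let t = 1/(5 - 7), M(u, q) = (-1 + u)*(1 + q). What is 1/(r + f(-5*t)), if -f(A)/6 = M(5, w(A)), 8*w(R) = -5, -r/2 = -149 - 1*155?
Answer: 1/599 ≈ 0.0016694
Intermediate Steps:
r = 608 (r = -2*(-149 - 1*155) = -2*(-149 - 155) = -2*(-304) = 608)
w(R) = -5/8 (w(R) = (⅛)*(-5) = -5/8)
M(u, q) = (1 + q)*(-1 + u)
t = -½ (t = 1/(-2) = -½ ≈ -0.50000)
f(A) = -9 (f(A) = -6*(-1 + 5 - 1*(-5/8) - 5/8*5) = -6*(-1 + 5 + 5/8 - 25/8) = -6*3/2 = -9)
1/(r + f(-5*t)) = 1/(608 - 9) = 1/599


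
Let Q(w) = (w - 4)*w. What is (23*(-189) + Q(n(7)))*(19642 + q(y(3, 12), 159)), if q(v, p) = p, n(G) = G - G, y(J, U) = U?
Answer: -86074947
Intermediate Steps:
n(G) = 0
Q(w) = w*(-4 + w) (Q(w) = (-4 + w)*w = w*(-4 + w))
(23*(-189) + Q(n(7)))*(19642 + q(y(3, 12), 159)) = (23*(-189) + 0*(-4 + 0))*(19642 + 159) = (-4347 + 0*(-4))*19801 = (-4347 + 0)*19801 = -4347*19801 = -86074947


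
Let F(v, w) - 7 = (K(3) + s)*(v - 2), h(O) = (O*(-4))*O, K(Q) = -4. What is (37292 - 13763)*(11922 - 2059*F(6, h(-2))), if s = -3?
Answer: 1297883169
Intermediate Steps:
h(O) = -4*O² (h(O) = (-4*O)*O = -4*O²)
F(v, w) = 21 - 7*v (F(v, w) = 7 + (-4 - 3)*(v - 2) = 7 - 7*(-2 + v) = 7 + (14 - 7*v) = 21 - 7*v)
(37292 - 13763)*(11922 - 2059*F(6, h(-2))) = (37292 - 13763)*(11922 - 2059*(21 - 7*6)) = 23529*(11922 - 2059*(21 - 42)) = 23529*(11922 - 2059*(-21)) = 23529*(11922 + 43239) = 23529*55161 = 1297883169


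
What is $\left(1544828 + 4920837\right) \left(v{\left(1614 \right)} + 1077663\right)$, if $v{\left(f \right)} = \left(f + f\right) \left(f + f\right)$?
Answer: $74339933790255$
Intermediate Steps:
$v{\left(f \right)} = 4 f^{2}$ ($v{\left(f \right)} = 2 f 2 f = 4 f^{2}$)
$\left(1544828 + 4920837\right) \left(v{\left(1614 \right)} + 1077663\right) = \left(1544828 + 4920837\right) \left(4 \cdot 1614^{2} + 1077663\right) = 6465665 \left(4 \cdot 2604996 + 1077663\right) = 6465665 \left(10419984 + 1077663\right) = 6465665 \cdot 11497647 = 74339933790255$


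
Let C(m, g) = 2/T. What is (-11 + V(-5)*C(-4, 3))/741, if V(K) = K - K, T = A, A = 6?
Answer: -11/741 ≈ -0.014845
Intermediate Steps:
T = 6
C(m, g) = ⅓ (C(m, g) = 2/6 = 2*(⅙) = ⅓)
V(K) = 0
(-11 + V(-5)*C(-4, 3))/741 = (-11 + 0*(⅓))/741 = (-11 + 0)*(1/741) = -11*1/741 = -11/741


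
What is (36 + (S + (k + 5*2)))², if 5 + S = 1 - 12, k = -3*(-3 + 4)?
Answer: 729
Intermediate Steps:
k = -3 (k = -3*1 = -3)
S = -16 (S = -5 + (1 - 12) = -5 - 11 = -16)
(36 + (S + (k + 5*2)))² = (36 + (-16 + (-3 + 5*2)))² = (36 + (-16 + (-3 + 10)))² = (36 + (-16 + 7))² = (36 - 9)² = 27² = 729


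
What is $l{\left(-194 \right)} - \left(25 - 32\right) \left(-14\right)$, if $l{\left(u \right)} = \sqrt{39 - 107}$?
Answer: $-98 + 2 i \sqrt{17} \approx -98.0 + 8.2462 i$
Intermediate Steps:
$l{\left(u \right)} = 2 i \sqrt{17}$ ($l{\left(u \right)} = \sqrt{-68} = 2 i \sqrt{17}$)
$l{\left(-194 \right)} - \left(25 - 32\right) \left(-14\right) = 2 i \sqrt{17} - \left(25 - 32\right) \left(-14\right) = 2 i \sqrt{17} - \left(-7\right) \left(-14\right) = 2 i \sqrt{17} - 98 = -98 + 2 i \sqrt{17}$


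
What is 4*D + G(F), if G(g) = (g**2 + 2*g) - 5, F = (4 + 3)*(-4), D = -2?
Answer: 715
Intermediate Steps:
F = -28 (F = 7*(-4) = -28)
G(g) = -5 + g**2 + 2*g
4*D + G(F) = 4*(-2) + (-5 + (-28)**2 + 2*(-28)) = -8 + (-5 + 784 - 56) = -8 + 723 = 715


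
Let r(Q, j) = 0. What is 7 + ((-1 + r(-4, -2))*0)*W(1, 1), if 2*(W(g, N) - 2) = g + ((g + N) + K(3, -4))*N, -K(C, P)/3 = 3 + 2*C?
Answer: 7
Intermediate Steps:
K(C, P) = -9 - 6*C (K(C, P) = -3*(3 + 2*C) = -9 - 6*C)
W(g, N) = 2 + g/2 + N*(-27 + N + g)/2 (W(g, N) = 2 + (g + ((g + N) + (-9 - 6*3))*N)/2 = 2 + (g + ((N + g) + (-9 - 18))*N)/2 = 2 + (g + ((N + g) - 27)*N)/2 = 2 + (g + (-27 + N + g)*N)/2 = 2 + (g + N*(-27 + N + g))/2 = 2 + (g/2 + N*(-27 + N + g)/2) = 2 + g/2 + N*(-27 + N + g)/2)
7 + ((-1 + r(-4, -2))*0)*W(1, 1) = 7 + ((-1 + 0)*0)*(2 + (½)*1 + (½)*1² - 27/2*1 + (½)*1*1) = 7 + (-1*0)*(2 + ½ + (½)*1 - 27/2 + ½) = 7 + 0*(2 + ½ + ½ - 27/2 + ½) = 7 + 0*(-10) = 7 + 0 = 7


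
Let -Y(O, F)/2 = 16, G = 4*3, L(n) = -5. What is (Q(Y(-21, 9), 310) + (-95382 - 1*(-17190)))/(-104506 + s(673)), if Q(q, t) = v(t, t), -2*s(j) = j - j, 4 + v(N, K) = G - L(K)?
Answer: 78179/104506 ≈ 0.74808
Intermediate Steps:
G = 12
Y(O, F) = -32 (Y(O, F) = -2*16 = -32)
v(N, K) = 13 (v(N, K) = -4 + (12 - 1*(-5)) = -4 + (12 + 5) = -4 + 17 = 13)
s(j) = 0 (s(j) = -(j - j)/2 = -1/2*0 = 0)
Q(q, t) = 13
(Q(Y(-21, 9), 310) + (-95382 - 1*(-17190)))/(-104506 + s(673)) = (13 + (-95382 - 1*(-17190)))/(-104506 + 0) = (13 + (-95382 + 17190))/(-104506) = (13 - 78192)*(-1/104506) = -78179*(-1/104506) = 78179/104506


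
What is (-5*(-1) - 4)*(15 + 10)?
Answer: 25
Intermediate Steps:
(-5*(-1) - 4)*(15 + 10) = (5 - 4)*25 = 1*25 = 25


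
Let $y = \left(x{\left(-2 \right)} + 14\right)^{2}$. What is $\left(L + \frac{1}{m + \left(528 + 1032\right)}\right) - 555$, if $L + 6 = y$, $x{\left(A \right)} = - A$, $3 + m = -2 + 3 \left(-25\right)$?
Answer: $- \frac{451399}{1480} \approx -305.0$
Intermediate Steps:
$m = -80$ ($m = -3 + \left(-2 + 3 \left(-25\right)\right) = -3 - 77 = -80$)
$y = 256$ ($y = \left(\left(-1\right) \left(-2\right) + 14\right)^{2} = \left(2 + 14\right)^{2} = 16^{2} = 256$)
$L = 250$ ($L = -6 + 256 = 250$)
$\left(L + \frac{1}{m + \left(528 + 1032\right)}\right) - 555 = \left(250 + \frac{1}{-80 + \left(528 + 1032\right)}\right) - 555 = \left(250 + \frac{1}{-80 + 1560}\right) - 555 = \left(250 + \frac{1}{1480}\right) - 555 = \frac{370001}{1480} - 555 = - \frac{451399}{1480}$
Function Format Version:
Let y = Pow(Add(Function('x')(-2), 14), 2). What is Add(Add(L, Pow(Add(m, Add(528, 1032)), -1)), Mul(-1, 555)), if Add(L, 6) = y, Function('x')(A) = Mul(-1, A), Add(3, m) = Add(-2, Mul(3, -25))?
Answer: Rational(-451399, 1480) ≈ -305.00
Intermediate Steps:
m = -80 (m = Add(-3, Add(-2, Mul(3, -25))) = Add(-3, Add(-2, -75)) = Add(-3, -77) = -80)
y = 256 (y = Pow(Add(Mul(-1, -2), 14), 2) = Pow(Add(2, 14), 2) = Pow(16, 2) = 256)
L = 250 (L = Add(-6, 256) = 250)
Add(Add(L, Pow(Add(m, Add(528, 1032)), -1)), Mul(-1, 555)) = Add(Add(250, Pow(Add(-80, Add(528, 1032)), -1)), Mul(-1, 555)) = Add(Add(250, Pow(Add(-80, 1560), -1)), -555) = Add(Add(250, Pow(1480, -1)), -555) = Add(Add(250, Rational(1, 1480)), -555) = Add(Rational(370001, 1480), -555) = Rational(-451399, 1480)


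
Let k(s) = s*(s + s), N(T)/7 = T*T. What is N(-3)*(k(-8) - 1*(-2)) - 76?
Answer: 8114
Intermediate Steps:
N(T) = 7*T² (N(T) = 7*(T*T) = 7*T²)
k(s) = 2*s² (k(s) = s*(2*s) = 2*s²)
N(-3)*(k(-8) - 1*(-2)) - 76 = (7*(-3)²)*(2*(-8)² - 1*(-2)) - 76 = (7*9)*(2*64 + 2) - 76 = 63*(128 + 2) - 76 = 63*130 - 76 = 8190 - 76 = 8114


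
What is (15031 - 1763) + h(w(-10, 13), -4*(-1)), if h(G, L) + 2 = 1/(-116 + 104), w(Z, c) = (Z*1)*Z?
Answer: 159191/12 ≈ 13266.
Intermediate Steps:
w(Z, c) = Z² (w(Z, c) = Z*Z = Z²)
h(G, L) = -25/12 (h(G, L) = -2 + 1/(-116 + 104) = -2 + 1/(-12) = -2 - 1/12 = -25/12)
(15031 - 1763) + h(w(-10, 13), -4*(-1)) = (15031 - 1763) - 25/12 = 13268 - 25/12 = 159191/12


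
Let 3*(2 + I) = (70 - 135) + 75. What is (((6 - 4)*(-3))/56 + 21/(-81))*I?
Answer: -277/567 ≈ -0.48854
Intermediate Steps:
I = 4/3 (I = -2 + ((70 - 135) + 75)/3 = -2 + (-65 + 75)/3 = -2 + (1/3)*10 = -2 + 10/3 = 4/3 ≈ 1.3333)
(((6 - 4)*(-3))/56 + 21/(-81))*I = (((6 - 4)*(-3))/56 + 21/(-81))*(4/3) = ((2*(-3))*(1/56) + 21*(-1/81))*(4/3) = (-6*1/56 - 7/27)*(4/3) = (-3/28 - 7/27)*(4/3) = -277/756*4/3 = -277/567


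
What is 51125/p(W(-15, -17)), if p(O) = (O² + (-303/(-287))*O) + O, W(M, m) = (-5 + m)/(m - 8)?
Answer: 9170546875/463408 ≈ 19789.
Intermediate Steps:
W(M, m) = (-5 + m)/(-8 + m)
p(O) = O² + 590*O/287 (p(O) = (O² + (-303*(-1/287))*O) + O = (O² + 303*O/287) + O = O² + 590*O/287)
51125/p(W(-15, -17)) = 51125/((((-5 - 17)/(-8 - 17))*(590 + 287*((-5 - 17)/(-8 - 17)))/287)) = 51125/(((-22/(-25))*(590 + 287*(-22/(-25)))/287)) = 51125/(((-1/25*(-22))*(590 + 287*(-1/25*(-22)))/287)) = 51125/(((1/287)*(22/25)*(590 + 287*(22/25)))) = 51125/(((1/287)*(22/25)*(590 + 6314/25))) = 51125/(((1/287)*(22/25)*(21064/25))) = 51125/(463408/179375) = 51125*(179375/463408) = 9170546875/463408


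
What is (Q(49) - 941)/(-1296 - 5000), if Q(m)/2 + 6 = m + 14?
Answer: 827/6296 ≈ 0.13135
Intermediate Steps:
Q(m) = 16 + 2*m (Q(m) = -12 + 2*(m + 14) = -12 + 2*(14 + m) = -12 + (28 + 2*m) = 16 + 2*m)
(Q(49) - 941)/(-1296 - 5000) = ((16 + 2*49) - 941)/(-1296 - 5000) = ((16 + 98) - 941)/(-6296) = (114 - 941)*(-1/6296) = -827*(-1/6296) = 827/6296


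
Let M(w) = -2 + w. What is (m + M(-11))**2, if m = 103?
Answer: 8100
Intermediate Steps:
(m + M(-11))**2 = (103 + (-2 - 11))**2 = (103 - 13)**2 = 90**2 = 8100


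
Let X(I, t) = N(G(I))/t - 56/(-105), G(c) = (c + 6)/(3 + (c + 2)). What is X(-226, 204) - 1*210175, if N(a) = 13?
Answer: -71459297/340 ≈ -2.1017e+5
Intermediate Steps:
G(c) = (6 + c)/(5 + c) (G(c) = (6 + c)/(3 + (2 + c)) = (6 + c)/(5 + c))
X(I, t) = 8/15 + 13/t (X(I, t) = 13/t - 56/(-105) = 13/t - 56*(-1/105) = 13/t + 8/15 = 8/15 + 13/t)
X(-226, 204) - 1*210175 = (8/15 + 13/204) - 1*210175 = (8/15 + 13*(1/204)) - 210175 = (8/15 + 13/204) - 210175 = 203/340 - 210175 = -71459297/340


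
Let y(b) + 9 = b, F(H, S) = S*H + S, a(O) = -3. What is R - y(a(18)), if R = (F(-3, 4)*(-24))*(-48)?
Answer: -9204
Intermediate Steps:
F(H, S) = S + H*S (F(H, S) = H*S + S = S + H*S)
R = -9216 (R = ((4*(1 - 3))*(-24))*(-48) = ((4*(-2))*(-24))*(-48) = -8*(-24)*(-48) = 192*(-48) = -9216)
y(b) = -9 + b
R - y(a(18)) = -9216 - (-9 - 3) = -9216 - 1*(-12) = -9216 + 12 = -9204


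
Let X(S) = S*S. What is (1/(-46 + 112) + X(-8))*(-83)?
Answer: -350675/66 ≈ -5313.3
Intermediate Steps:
X(S) = S²
(1/(-46 + 112) + X(-8))*(-83) = (1/(-46 + 112) + (-8)²)*(-83) = (1/66 + 64)*(-83) = (4225/66)*(-83) = -350675/66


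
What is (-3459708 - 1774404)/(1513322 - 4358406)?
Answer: 1308528/711271 ≈ 1.8397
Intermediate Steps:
(-3459708 - 1774404)/(1513322 - 4358406) = -5234112/(-2845084) = -5234112*(-1/2845084) = 1308528/711271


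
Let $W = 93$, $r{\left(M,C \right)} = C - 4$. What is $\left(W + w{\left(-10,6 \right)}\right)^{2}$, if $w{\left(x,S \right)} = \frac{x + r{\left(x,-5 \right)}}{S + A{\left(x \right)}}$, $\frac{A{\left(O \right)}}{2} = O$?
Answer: $\frac{1745041}{196} \approx 8903.3$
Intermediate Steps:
$r{\left(M,C \right)} = -4 + C$
$A{\left(O \right)} = 2 O$
$w{\left(x,S \right)} = \frac{-9 + x}{S + 2 x}$ ($w{\left(x,S \right)} = \frac{x - 9}{S + 2 x} = \frac{-9 + x}{S + 2 x}$)
$\left(W + w{\left(-10,6 \right)}\right)^{2} = \left(93 + \frac{-9 - 10}{6 + 2 \left(-10\right)}\right)^{2} = \left(93 + \frac{1}{6 - 20} \left(-19\right)\right)^{2} = \left(93 + \frac{1}{-14} \left(-19\right)\right)^{2} = \left(93 - - \frac{19}{14}\right)^{2} = \left(93 + \frac{19}{14}\right)^{2} = \left(\frac{1321}{14}\right)^{2} = \frac{1745041}{196}$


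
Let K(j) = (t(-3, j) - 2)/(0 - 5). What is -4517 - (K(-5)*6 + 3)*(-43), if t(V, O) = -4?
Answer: -20392/5 ≈ -4078.4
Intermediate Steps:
K(j) = 6/5 (K(j) = (-4 - 2)/(0 - 5) = -6/(-5) = -6*(-⅕) = 6/5)
-4517 - (K(-5)*6 + 3)*(-43) = -4517 - ((6/5)*6 + 3)*(-43) = -4517 - (36/5 + 3)*(-43) = -4517 - 51*(-43)/5 = -4517 - 1*(-2193/5) = -4517 + 2193/5 = -20392/5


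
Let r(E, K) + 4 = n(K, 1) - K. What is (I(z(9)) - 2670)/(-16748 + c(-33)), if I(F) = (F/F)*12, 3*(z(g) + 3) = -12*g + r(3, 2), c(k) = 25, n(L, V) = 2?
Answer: 2658/16723 ≈ 0.15894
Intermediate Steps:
r(E, K) = -2 - K (r(E, K) = -4 + (2 - K) = -2 - K)
z(g) = -13/3 - 4*g (z(g) = -3 + (-12*g + (-2 - 1*2))/3 = -3 + (-12*g + (-2 - 2))/3 = -3 + (-12*g - 4)/3 = -3 + (-4 - 12*g)/3 = -3 + (-4/3 - 4*g) = -13/3 - 4*g)
I(F) = 12 (I(F) = 1*12 = 12)
(I(z(9)) - 2670)/(-16748 + c(-33)) = (12 - 2670)/(-16748 + 25) = -2658/(-16723) = -2658*(-1/16723) = 2658/16723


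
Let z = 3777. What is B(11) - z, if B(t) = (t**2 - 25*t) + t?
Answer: -3920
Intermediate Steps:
B(t) = t**2 - 24*t
B(11) - z = 11*(-24 + 11) - 1*3777 = 11*(-13) - 3777 = -143 - 3777 = -3920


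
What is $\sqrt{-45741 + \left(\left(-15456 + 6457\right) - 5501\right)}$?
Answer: $i \sqrt{60241} \approx 245.44 i$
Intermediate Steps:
$\sqrt{-45741 + \left(\left(-15456 + 6457\right) - 5501\right)} = \sqrt{-45741 - 14500} = \sqrt{-60241} = i \sqrt{60241}$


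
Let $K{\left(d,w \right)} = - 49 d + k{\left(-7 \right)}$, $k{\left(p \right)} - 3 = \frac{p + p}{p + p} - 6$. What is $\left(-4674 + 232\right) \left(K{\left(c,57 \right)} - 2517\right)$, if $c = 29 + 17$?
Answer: $21201666$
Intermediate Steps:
$c = 46$
$k{\left(p \right)} = -2$ ($k{\left(p \right)} = 3 + \left(\frac{p + p}{p + p} - 6\right) = 3 - \left(6 - \frac{2 p}{2 p}\right) = 3 + \left(2 p \frac{1}{2 p} - 6\right) = 3 + \left(1 - 6\right) = 3 - 5 = -2$)
$K{\left(d,w \right)} = -2 - 49 d$ ($K{\left(d,w \right)} = - 49 d - 2 = -2 - 49 d$)
$\left(-4674 + 232\right) \left(K{\left(c,57 \right)} - 2517\right) = \left(-4674 + 232\right) \left(\left(-2 - 2254\right) - 2517\right) = - 4442 \left(\left(-2 - 2254\right) - 2517\right) = - 4442 \left(-2256 - 2517\right) = \left(-4442\right) \left(-4773\right) = 21201666$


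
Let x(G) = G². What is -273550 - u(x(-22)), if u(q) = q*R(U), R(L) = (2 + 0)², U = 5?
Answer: -275486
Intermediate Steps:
R(L) = 4 (R(L) = 2² = 4)
u(q) = 4*q (u(q) = q*4 = 4*q)
-273550 - u(x(-22)) = -273550 - 4*(-22)² = -273550 - 4*484 = -273550 - 1*1936 = -273550 - 1936 = -275486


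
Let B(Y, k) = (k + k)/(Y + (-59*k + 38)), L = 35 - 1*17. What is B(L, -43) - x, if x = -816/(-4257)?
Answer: -827330/3679467 ≈ -0.22485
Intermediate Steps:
L = 18 (L = 35 - 17 = 18)
B(Y, k) = 2*k/(38 + Y - 59*k) (B(Y, k) = (2*k)/(Y + (38 - 59*k)) = (2*k)/(38 + Y - 59*k) = 2*k/(38 + Y - 59*k))
x = 272/1419 (x = -816*(-1/4257) = 272/1419 ≈ 0.19168)
B(L, -43) - x = 2*(-43)/(38 + 18 - 59*(-43)) - 1*272/1419 = 2*(-43)/(38 + 18 + 2537) - 272/1419 = 2*(-43)/2593 - 272/1419 = 2*(-43)*(1/2593) - 272/1419 = -86/2593 - 272/1419 = -827330/3679467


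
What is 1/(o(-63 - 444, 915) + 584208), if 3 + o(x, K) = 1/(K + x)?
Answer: 408/238355641 ≈ 1.7117e-6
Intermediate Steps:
o(x, K) = -3 + 1/(K + x)
1/(o(-63 - 444, 915) + 584208) = 1/((1 - 3*915 - 3*(-63 - 444))/(915 + (-63 - 444)) + 584208) = 1/((1 - 2745 - 3*(-507))/(915 - 507) + 584208) = 1/((1 - 2745 + 1521)/408 + 584208) = 1/((1/408)*(-1223) + 584208) = 1/(-1223/408 + 584208) = 1/(238355641/408) = 408/238355641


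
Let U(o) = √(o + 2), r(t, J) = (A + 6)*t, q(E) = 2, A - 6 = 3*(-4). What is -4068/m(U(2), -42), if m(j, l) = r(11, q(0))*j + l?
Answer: 678/7 ≈ 96.857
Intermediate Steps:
A = -6 (A = 6 + 3*(-4) = 6 - 12 = -6)
r(t, J) = 0 (r(t, J) = (-6 + 6)*t = 0*t = 0)
U(o) = √(2 + o)
m(j, l) = l (m(j, l) = 0*j + l = 0 + l = l)
-4068/m(U(2), -42) = -4068/(-42) = -4068*(-1/42) = 678/7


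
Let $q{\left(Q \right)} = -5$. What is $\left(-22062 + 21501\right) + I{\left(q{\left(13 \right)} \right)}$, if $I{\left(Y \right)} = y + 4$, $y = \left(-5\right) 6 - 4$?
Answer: $-591$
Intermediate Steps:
$y = -34$ ($y = -30 - 4 = -34$)
$I{\left(Y \right)} = -30$ ($I{\left(Y \right)} = -34 + 4 = -30$)
$\left(-22062 + 21501\right) + I{\left(q{\left(13 \right)} \right)} = \left(-22062 + 21501\right) - 30 = -561 - 30 = -591$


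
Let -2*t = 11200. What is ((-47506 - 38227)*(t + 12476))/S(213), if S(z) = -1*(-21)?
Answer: -196500036/7 ≈ -2.8071e+7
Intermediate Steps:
t = -5600 (t = -1/2*11200 = -5600)
S(z) = 21
((-47506 - 38227)*(t + 12476))/S(213) = ((-47506 - 38227)*(-5600 + 12476))/21 = -85733*6876*(1/21) = -589500108*1/21 = -196500036/7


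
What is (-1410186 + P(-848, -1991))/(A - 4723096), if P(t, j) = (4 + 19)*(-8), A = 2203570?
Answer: 705185/1259763 ≈ 0.55978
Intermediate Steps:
P(t, j) = -184 (P(t, j) = 23*(-8) = -184)
(-1410186 + P(-848, -1991))/(A - 4723096) = (-1410186 - 184)/(2203570 - 4723096) = -1410370/(-2519526) = -1410370*(-1/2519526) = 705185/1259763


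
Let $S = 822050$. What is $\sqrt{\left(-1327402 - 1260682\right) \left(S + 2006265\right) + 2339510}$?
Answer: $5 i \sqrt{292796578358} \approx 2.7055 \cdot 10^{6} i$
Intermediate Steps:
$\sqrt{\left(-1327402 - 1260682\right) \left(S + 2006265\right) + 2339510} = \sqrt{\left(-1327402 - 1260682\right) \left(822050 + 2006265\right) + 2339510} = \sqrt{\left(-2588084\right) 2828315 + 2339510} = \sqrt{-7319916798460 + 2339510} = \sqrt{-7319914458950} = 5 i \sqrt{292796578358}$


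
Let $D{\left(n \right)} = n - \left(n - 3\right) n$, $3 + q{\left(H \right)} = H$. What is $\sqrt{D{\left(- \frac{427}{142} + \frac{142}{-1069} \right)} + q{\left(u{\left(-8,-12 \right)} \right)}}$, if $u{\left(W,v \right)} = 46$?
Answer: $\frac{\sqrt{474255812059}}{151798} \approx 4.5367$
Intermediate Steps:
$q{\left(H \right)} = -3 + H$
$D{\left(n \right)} = n - n \left(-3 + n\right)$ ($D{\left(n \right)} = n - \left(-3 + n\right) n = n - n \left(-3 + n\right)$)
$\sqrt{D{\left(- \frac{427}{142} + \frac{142}{-1069} \right)} + q{\left(u{\left(-8,-12 \right)} \right)}} = \sqrt{\left(- \frac{427}{142} + \frac{142}{-1069}\right) \left(4 - \left(- \frac{427}{142} + \frac{142}{-1069}\right)\right) + \left(-3 + 46\right)} = \sqrt{\left(\left(-427\right) \frac{1}{142} + 142 \left(- \frac{1}{1069}\right)\right) \left(4 - \left(\left(-427\right) \frac{1}{142} + 142 \left(- \frac{1}{1069}\right)\right)\right) + 43} = \sqrt{\left(- \frac{427}{142} - \frac{142}{1069}\right) \left(4 - \left(- \frac{427}{142} - \frac{142}{1069}\right)\right) + 43} = \sqrt{- \frac{476627 \left(4 - - \frac{476627}{151798}\right)}{151798} + 43} = \sqrt{- \frac{476627 \left(4 + \frac{476627}{151798}\right)}{151798} + 43} = \sqrt{\left(- \frac{476627}{151798}\right) \frac{1083819}{151798} + 43} = \sqrt{- \frac{516577398513}{23042632804} + 43} = \sqrt{\frac{474255812059}{23042632804}} = \frac{\sqrt{474255812059}}{151798}$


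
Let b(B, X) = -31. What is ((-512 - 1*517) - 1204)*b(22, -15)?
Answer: 69223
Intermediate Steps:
((-512 - 1*517) - 1204)*b(22, -15) = ((-512 - 1*517) - 1204)*(-31) = ((-512 - 517) - 1204)*(-31) = (-1029 - 1204)*(-31) = -2233*(-31) = 69223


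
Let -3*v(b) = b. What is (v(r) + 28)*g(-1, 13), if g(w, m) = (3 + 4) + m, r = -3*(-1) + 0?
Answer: 540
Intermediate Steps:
r = 3 (r = 3 + 0 = 3)
g(w, m) = 7 + m
v(b) = -b/3
(v(r) + 28)*g(-1, 13) = (-1/3*3 + 28)*(7 + 13) = (-1 + 28)*20 = 27*20 = 540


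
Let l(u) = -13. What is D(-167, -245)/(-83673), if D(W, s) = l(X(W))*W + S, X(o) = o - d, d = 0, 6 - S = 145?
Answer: -2032/83673 ≈ -0.024285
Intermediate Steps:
S = -139 (S = 6 - 1*145 = 6 - 145 = -139)
X(o) = o (X(o) = o - 1*0 = o + 0 = o)
D(W, s) = -139 - 13*W (D(W, s) = -13*W - 139 = -139 - 13*W)
D(-167, -245)/(-83673) = (-139 - 13*(-167))/(-83673) = (-139 + 2171)*(-1/83673) = 2032*(-1/83673) = -2032/83673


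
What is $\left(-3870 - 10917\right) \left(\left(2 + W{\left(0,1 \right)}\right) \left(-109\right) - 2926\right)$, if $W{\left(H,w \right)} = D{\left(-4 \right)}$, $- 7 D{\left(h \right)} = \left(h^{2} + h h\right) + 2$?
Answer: $\frac{270631674}{7} \approx 3.8662 \cdot 10^{7}$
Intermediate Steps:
$D{\left(h \right)} = - \frac{2}{7} - \frac{2 h^{2}}{7}$ ($D{\left(h \right)} = - \frac{\left(h^{2} + h h\right) + 2}{7} = - \frac{\left(h^{2} + h^{2}\right) + 2}{7} = - \frac{2 h^{2} + 2}{7} = - \frac{2 + 2 h^{2}}{7} = - \frac{2}{7} - \frac{2 h^{2}}{7}$)
$W{\left(H,w \right)} = - \frac{34}{7}$ ($W{\left(H,w \right)} = - \frac{2}{7} - \frac{2 \left(-4\right)^{2}}{7} = - \frac{2}{7} - \frac{32}{7} = - \frac{34}{7}$)
$\left(-3870 - 10917\right) \left(\left(2 + W{\left(0,1 \right)}\right) \left(-109\right) - 2926\right) = \left(-3870 - 10917\right) \left(\left(2 - \frac{34}{7}\right) \left(-109\right) - 2926\right) = - 14787 \left(\left(- \frac{20}{7}\right) \left(-109\right) + \left(-15525 + 12599\right)\right) = - 14787 \left(\frac{2180}{7} - 2926\right) = \left(-14787\right) \left(- \frac{18302}{7}\right) = \frac{270631674}{7}$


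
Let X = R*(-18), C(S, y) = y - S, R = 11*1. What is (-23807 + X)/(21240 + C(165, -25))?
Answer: -4801/4210 ≈ -1.1404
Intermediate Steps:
R = 11
X = -198 (X = 11*(-18) = -198)
(-23807 + X)/(21240 + C(165, -25)) = (-23807 - 198)/(21240 + (-25 - 1*165)) = -24005/(21240 + (-25 - 165)) = -24005/(21240 - 190) = -24005/21050 = -24005*1/21050 = -4801/4210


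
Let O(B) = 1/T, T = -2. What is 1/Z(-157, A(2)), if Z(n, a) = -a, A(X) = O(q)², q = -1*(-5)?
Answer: -4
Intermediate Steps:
q = 5
O(B) = -½ (O(B) = 1/(-2) = -½)
A(X) = ¼ (A(X) = (-½)² = ¼)
1/Z(-157, A(2)) = 1/(-1*¼) = 1/(-¼) = -4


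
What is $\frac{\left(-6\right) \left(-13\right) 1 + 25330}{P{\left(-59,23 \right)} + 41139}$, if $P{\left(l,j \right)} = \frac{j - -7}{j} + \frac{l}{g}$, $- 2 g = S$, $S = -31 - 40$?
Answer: $\frac{41491264}{67179403} \approx 0.61762$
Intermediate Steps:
$S = -71$ ($S = -31 - 40 = -71$)
$g = \frac{71}{2}$ ($g = \left(- \frac{1}{2}\right) \left(-71\right) = \frac{71}{2} \approx 35.5$)
$P{\left(l,j \right)} = \frac{2 l}{71} + \frac{7 + j}{j}$ ($P{\left(l,j \right)} = \frac{j - -7}{j} + \frac{l}{\frac{71}{2}} = \frac{j + 7}{j} + l \frac{2}{71} = \frac{7 + j}{j} + \frac{2 l}{71} = \frac{2 l}{71} + \frac{7 + j}{j}$)
$\frac{\left(-6\right) \left(-13\right) 1 + 25330}{P{\left(-59,23 \right)} + 41139} = \frac{\left(-6\right) \left(-13\right) 1 + 25330}{\left(1 + \frac{7}{23} + \frac{2}{71} \left(-59\right)\right) + 41139} = \frac{78 \cdot 1 + 25330}{\left(1 + 7 \cdot \frac{1}{23} - \frac{118}{71}\right) + 41139} = \frac{78 + 25330}{\left(1 + \frac{7}{23} - \frac{118}{71}\right) + 41139} = \frac{25408}{- \frac{584}{1633} + 41139} = \frac{25408}{\frac{67179403}{1633}} = 25408 \cdot \frac{1633}{67179403} = \frac{41491264}{67179403}$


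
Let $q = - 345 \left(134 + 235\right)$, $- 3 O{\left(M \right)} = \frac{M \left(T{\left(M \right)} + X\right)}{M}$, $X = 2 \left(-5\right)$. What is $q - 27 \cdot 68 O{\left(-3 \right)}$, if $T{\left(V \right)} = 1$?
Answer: $-132813$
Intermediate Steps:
$X = -10$
$O{\left(M \right)} = 3$ ($O{\left(M \right)} = - \frac{M \left(1 - 10\right) \frac{1}{M}}{3} = - \frac{M \left(-9\right) \frac{1}{M}}{3} = - \frac{- 9 M \frac{1}{M}}{3} = \left(- \frac{1}{3}\right) \left(-9\right) = 3$)
$q = -127305$ ($q = \left(-345\right) 369 = -127305$)
$q - 27 \cdot 68 O{\left(-3 \right)} = -127305 - 27 \cdot 68 \cdot 3 = -127305 - 1836 \cdot 3 = -127305 - 5508 = -132813$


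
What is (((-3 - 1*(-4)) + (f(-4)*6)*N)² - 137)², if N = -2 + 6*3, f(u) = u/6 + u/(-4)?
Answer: 906304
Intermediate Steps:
f(u) = -u/12 (f(u) = u*(⅙) + u*(-¼) = u/6 - u/4 = -u/12)
N = 16 (N = -2 + 18 = 16)
(((-3 - 1*(-4)) + (f(-4)*6)*N)² - 137)² = (((-3 - 1*(-4)) + (-1/12*(-4)*6)*16)² - 137)² = (((-3 + 4) + ((⅓)*6)*16)² - 137)² = ((1 + 2*16)² - 137)² = ((1 + 32)² - 137)² = (33² - 137)² = (1089 - 137)² = 952² = 906304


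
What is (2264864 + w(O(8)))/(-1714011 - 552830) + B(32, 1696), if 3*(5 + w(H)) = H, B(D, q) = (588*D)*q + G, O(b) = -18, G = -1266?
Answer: 72336412828617/2266841 ≈ 3.1911e+7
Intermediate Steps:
B(D, q) = -1266 + 588*D*q (B(D, q) = (588*D)*q - 1266 = 588*D*q - 1266 = -1266 + 588*D*q)
w(H) = -5 + H/3
(2264864 + w(O(8)))/(-1714011 - 552830) + B(32, 1696) = (2264864 + (-5 + (⅓)*(-18)))/(-1714011 - 552830) + (-1266 + 588*32*1696) = (2264864 + (-5 - 6))/(-2266841) + (-1266 + 31911936) = (2264864 - 11)*(-1/2266841) + 31910670 = 2264853*(-1/2266841) + 31910670 = -2264853/2266841 + 31910670 = 72336412828617/2266841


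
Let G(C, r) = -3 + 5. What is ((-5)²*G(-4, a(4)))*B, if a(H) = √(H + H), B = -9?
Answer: -450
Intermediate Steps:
a(H) = √2*√H (a(H) = √(2*H) = √2*√H)
G(C, r) = 2
((-5)²*G(-4, a(4)))*B = ((-5)²*2)*(-9) = (25*2)*(-9) = 50*(-9) = -450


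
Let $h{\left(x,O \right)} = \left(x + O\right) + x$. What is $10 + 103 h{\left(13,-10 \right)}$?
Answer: $1658$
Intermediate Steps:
$h{\left(x,O \right)} = O + 2 x$ ($h{\left(x,O \right)} = \left(O + x\right) + x = O + 2 x$)
$10 + 103 h{\left(13,-10 \right)} = 10 + 103 \left(-10 + 2 \cdot 13\right) = 10 + 103 \left(-10 + 26\right) = 10 + 103 \cdot 16 = 10 + 1648 = 1658$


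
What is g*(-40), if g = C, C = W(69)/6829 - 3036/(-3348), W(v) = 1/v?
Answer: -1589521760/43821693 ≈ -36.272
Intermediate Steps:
C = 39738044/43821693 (C = 1/(69*6829) - 3036/(-3348) = (1/69)*(1/6829) - 3036*(-1/3348) = 1/471201 + 253/279 = 39738044/43821693 ≈ 0.90681)
g = 39738044/43821693 ≈ 0.90681
g*(-40) = (39738044/43821693)*(-40) = -1589521760/43821693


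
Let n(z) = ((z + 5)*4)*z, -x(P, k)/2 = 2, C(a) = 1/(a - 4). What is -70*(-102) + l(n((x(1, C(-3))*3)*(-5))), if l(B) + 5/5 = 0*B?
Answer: 7139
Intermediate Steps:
C(a) = 1/(-4 + a)
x(P, k) = -4 (x(P, k) = -2*2 = -4)
n(z) = z*(20 + 4*z) (n(z) = ((5 + z)*4)*z = (20 + 4*z)*z = z*(20 + 4*z))
l(B) = -1 (l(B) = -1 + 0*B = -1 + 0 = -1)
-70*(-102) + l(n((x(1, C(-3))*3)*(-5))) = -70*(-102) - 1 = 7140 - 1 = 7139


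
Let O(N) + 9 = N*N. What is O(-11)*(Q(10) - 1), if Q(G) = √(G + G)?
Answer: -112 + 224*√5 ≈ 388.88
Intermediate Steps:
Q(G) = √2*√G (Q(G) = √(2*G) = √2*√G)
O(N) = -9 + N² (O(N) = -9 + N*N = -9 + N²)
O(-11)*(Q(10) - 1) = (-9 + (-11)²)*(√2*√10 - 1) = (-9 + 121)*(2*√5 - 1) = 112*(-1 + 2*√5) = -112 + 224*√5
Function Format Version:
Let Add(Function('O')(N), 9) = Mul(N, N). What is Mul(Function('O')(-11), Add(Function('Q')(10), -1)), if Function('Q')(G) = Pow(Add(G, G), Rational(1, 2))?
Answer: Add(-112, Mul(224, Pow(5, Rational(1, 2)))) ≈ 388.88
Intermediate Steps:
Function('Q')(G) = Mul(Pow(2, Rational(1, 2)), Pow(G, Rational(1, 2))) (Function('Q')(G) = Pow(Mul(2, G), Rational(1, 2)) = Mul(Pow(2, Rational(1, 2)), Pow(G, Rational(1, 2))))
Function('O')(N) = Add(-9, Pow(N, 2)) (Function('O')(N) = Add(-9, Mul(N, N)) = Add(-9, Pow(N, 2)))
Mul(Function('O')(-11), Add(Function('Q')(10), -1)) = Mul(Add(-9, Pow(-11, 2)), Add(Mul(Pow(2, Rational(1, 2)), Pow(10, Rational(1, 2))), -1)) = Mul(Add(-9, 121), Add(Mul(2, Pow(5, Rational(1, 2))), -1)) = Mul(112, Add(-1, Mul(2, Pow(5, Rational(1, 2))))) = Add(-112, Mul(224, Pow(5, Rational(1, 2))))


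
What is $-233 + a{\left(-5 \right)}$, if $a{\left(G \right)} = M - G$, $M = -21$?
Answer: $-249$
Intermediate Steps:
$a{\left(G \right)} = -21 - G$
$-233 + a{\left(-5 \right)} = -233 - 16 = -249$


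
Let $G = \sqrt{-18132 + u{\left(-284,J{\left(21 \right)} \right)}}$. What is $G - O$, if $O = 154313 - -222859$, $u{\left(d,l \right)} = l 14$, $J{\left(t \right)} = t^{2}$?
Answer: $-377172 + i \sqrt{11958} \approx -3.7717 \cdot 10^{5} + 109.35 i$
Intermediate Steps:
$u{\left(d,l \right)} = 14 l$
$O = 377172$ ($O = 154313 + 222859 = 377172$)
$G = i \sqrt{11958}$ ($G = \sqrt{-18132 + 14 \cdot 21^{2}} = \sqrt{-18132 + 14 \cdot 441} = \sqrt{-18132 + 6174} = \sqrt{-11958} = i \sqrt{11958} \approx 109.35 i$)
$G - O = i \sqrt{11958} - 377172 = -377172 + i \sqrt{11958}$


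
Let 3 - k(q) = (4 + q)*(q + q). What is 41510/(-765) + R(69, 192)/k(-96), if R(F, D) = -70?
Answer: -6981472/128673 ≈ -54.257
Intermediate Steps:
k(q) = 3 - 2*q*(4 + q) (k(q) = 3 - (4 + q)*(q + q) = 3 - (4 + q)*2*q = 3 - 2*q*(4 + q))
41510/(-765) + R(69, 192)/k(-96) = 41510/(-765) - 70/(3 - 8*(-96) - 2*(-96)**2) = 41510*(-1/765) - 70/(3 + 768 - 2*9216) = -8302/153 - 70/(3 + 768 - 18432) = -8302/153 - 70/(-17661) = -8302/153 - 70*(-1/17661) = -8302/153 + 10/2523 = -6981472/128673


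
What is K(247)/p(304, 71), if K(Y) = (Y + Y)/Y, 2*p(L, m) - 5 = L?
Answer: 4/309 ≈ 0.012945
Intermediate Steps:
p(L, m) = 5/2 + L/2
K(Y) = 2 (K(Y) = (2*Y)/Y = 2)
K(247)/p(304, 71) = 2/(5/2 + (½)*304) = 2/(5/2 + 152) = 2/(309/2) = 2*(2/309) = 4/309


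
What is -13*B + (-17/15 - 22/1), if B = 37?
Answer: -7562/15 ≈ -504.13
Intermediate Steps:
-13*B + (-17/15 - 22/1) = -13*37 + (-17/15 - 22/1) = -481 + (-17*1/15 - 22*1) = -481 + (-17/15 - 22) = -481 - 347/15 = -7562/15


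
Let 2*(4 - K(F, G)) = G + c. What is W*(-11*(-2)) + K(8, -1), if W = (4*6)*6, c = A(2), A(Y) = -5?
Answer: 3175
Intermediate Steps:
c = -5
W = 144 (W = 24*6 = 144)
K(F, G) = 13/2 - G/2 (K(F, G) = 4 - (G - 5)/2 = 4 - (-5 + G)/2 = 4 + (5/2 - G/2) = 13/2 - G/2)
W*(-11*(-2)) + K(8, -1) = 144*(-11*(-2)) + (13/2 - ½*(-1)) = 144*22 + (13/2 + ½) = 3168 + 7 = 3175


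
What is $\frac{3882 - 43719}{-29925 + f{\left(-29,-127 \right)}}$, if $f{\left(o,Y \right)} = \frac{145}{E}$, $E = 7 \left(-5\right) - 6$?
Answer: $\frac{1633317}{1227070} \approx 1.3311$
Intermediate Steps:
$E = -41$ ($E = -35 - 6 = -41$)
$f{\left(o,Y \right)} = - \frac{145}{41}$ ($f{\left(o,Y \right)} = \frac{145}{-41} = 145 \left(- \frac{1}{41}\right) = - \frac{145}{41}$)
$\frac{3882 - 43719}{-29925 + f{\left(-29,-127 \right)}} = \frac{3882 - 43719}{-29925 - \frac{145}{41}} = - \frac{39837}{- \frac{1227070}{41}} = \left(-39837\right) \left(- \frac{41}{1227070}\right) = \frac{1633317}{1227070}$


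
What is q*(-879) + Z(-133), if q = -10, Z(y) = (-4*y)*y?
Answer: -61966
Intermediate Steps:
Z(y) = -4*y**2
q*(-879) + Z(-133) = -10*(-879) - 4*(-133)**2 = 8790 - 4*17689 = 8790 - 70756 = -61966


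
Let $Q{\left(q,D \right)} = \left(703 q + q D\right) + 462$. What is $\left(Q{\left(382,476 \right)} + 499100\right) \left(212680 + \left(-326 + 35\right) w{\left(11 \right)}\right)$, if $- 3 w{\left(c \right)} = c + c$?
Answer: $204060411160$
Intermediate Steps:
$w{\left(c \right)} = - \frac{2 c}{3}$ ($w{\left(c \right)} = - \frac{c + c}{3} = - \frac{2 c}{3}$)
$Q{\left(q,D \right)} = 462 + 703 q + D q$ ($Q{\left(q,D \right)} = \left(703 q + D q\right) + 462 = 462 + 703 q + D q$)
$\left(Q{\left(382,476 \right)} + 499100\right) \left(212680 + \left(-326 + 35\right) w{\left(11 \right)}\right) = \left(\left(462 + 703 \cdot 382 + 476 \cdot 382\right) + 499100\right) \left(212680 + \left(-326 + 35\right) \left(\left(- \frac{2}{3}\right) 11\right)\right) = \left(\left(462 + 268546 + 181832\right) + 499100\right) \left(212680 - -2134\right) = \left(450840 + 499100\right) \left(212680 + 2134\right) = 949940 \cdot 214814 = 204060411160$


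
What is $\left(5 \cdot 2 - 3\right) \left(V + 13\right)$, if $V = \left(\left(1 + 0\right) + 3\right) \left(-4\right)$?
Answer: $-21$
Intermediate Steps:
$V = -16$ ($V = \left(1 + 3\right) \left(-4\right) = 4 \left(-4\right) = -16$)
$\left(5 \cdot 2 - 3\right) \left(V + 13\right) = \left(5 \cdot 2 - 3\right) \left(-16 + 13\right) = \left(10 - 3\right) \left(-3\right) = 7 \left(-3\right) = -21$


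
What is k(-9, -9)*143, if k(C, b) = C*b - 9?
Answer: 10296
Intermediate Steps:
k(C, b) = -9 + C*b
k(-9, -9)*143 = (-9 - 9*(-9))*143 = (-9 + 81)*143 = 72*143 = 10296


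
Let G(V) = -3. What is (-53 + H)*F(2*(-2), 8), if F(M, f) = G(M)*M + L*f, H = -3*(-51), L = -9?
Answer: -6000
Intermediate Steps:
H = 153 (H = -1*(-153) = 153)
F(M, f) = -9*f - 3*M (F(M, f) = -3*M - 9*f = -9*f - 3*M)
(-53 + H)*F(2*(-2), 8) = (-53 + 153)*(-9*8 - 6*(-2)) = 100*(-72 - 3*(-4)) = 100*(-72 + 12) = 100*(-60) = -6000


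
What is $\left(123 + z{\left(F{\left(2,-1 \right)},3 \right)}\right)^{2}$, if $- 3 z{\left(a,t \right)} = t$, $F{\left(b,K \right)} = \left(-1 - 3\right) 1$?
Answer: $14884$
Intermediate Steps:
$F{\left(b,K \right)} = -4$ ($F{\left(b,K \right)} = \left(-4\right) 1 = -4$)
$z{\left(a,t \right)} = - \frac{t}{3}$
$\left(123 + z{\left(F{\left(2,-1 \right)},3 \right)}\right)^{2} = \left(123 - 1\right)^{2} = 122^{2} = 14884$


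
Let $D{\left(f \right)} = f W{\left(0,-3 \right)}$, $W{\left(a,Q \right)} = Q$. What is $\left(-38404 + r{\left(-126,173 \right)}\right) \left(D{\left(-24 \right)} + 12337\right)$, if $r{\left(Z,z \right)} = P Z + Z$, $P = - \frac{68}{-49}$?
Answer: $- \frac{3362020006}{7} \approx -4.8029 \cdot 10^{8}$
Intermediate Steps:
$P = \frac{68}{49}$ ($P = \left(-68\right) \left(- \frac{1}{49}\right) = \frac{68}{49} \approx 1.3878$)
$D{\left(f \right)} = - 3 f$ ($D{\left(f \right)} = f \left(-3\right) = - 3 f$)
$r{\left(Z,z \right)} = \frac{117 Z}{49}$ ($r{\left(Z,z \right)} = \frac{68 Z}{49} + Z = \frac{117 Z}{49}$)
$\left(-38404 + r{\left(-126,173 \right)}\right) \left(D{\left(-24 \right)} + 12337\right) = \left(-38404 + \frac{117}{49} \left(-126\right)\right) \left(\left(-3\right) \left(-24\right) + 12337\right) = \left(-38404 - \frac{2106}{7}\right) \left(72 + 12337\right) = \left(- \frac{270934}{7}\right) 12409 = - \frac{3362020006}{7}$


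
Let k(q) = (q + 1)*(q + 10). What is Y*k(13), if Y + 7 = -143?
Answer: -48300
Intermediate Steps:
Y = -150 (Y = -7 - 143 = -150)
k(q) = (1 + q)*(10 + q)
Y*k(13) = -150*(10 + 13² + 11*13) = -150*(10 + 169 + 143) = -150*322 = -48300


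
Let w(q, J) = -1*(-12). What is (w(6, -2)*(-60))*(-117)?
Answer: 84240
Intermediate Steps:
w(q, J) = 12
(w(6, -2)*(-60))*(-117) = (12*(-60))*(-117) = -720*(-117) = 84240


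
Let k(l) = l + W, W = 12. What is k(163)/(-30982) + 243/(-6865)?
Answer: -1247143/30384490 ≈ -0.041045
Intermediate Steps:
k(l) = 12 + l (k(l) = l + 12 = 12 + l)
k(163)/(-30982) + 243/(-6865) = (12 + 163)/(-30982) + 243/(-6865) = 175*(-1/30982) + 243*(-1/6865) = -25/4426 - 243/6865 = -1247143/30384490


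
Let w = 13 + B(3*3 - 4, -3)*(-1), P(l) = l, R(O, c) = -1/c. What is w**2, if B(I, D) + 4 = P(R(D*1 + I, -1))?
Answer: 256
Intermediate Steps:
B(I, D) = -3 (B(I, D) = -4 - 1/(-1) = -4 - 1*(-1) = -4 + 1 = -3)
w = 16 (w = 13 - 3*(-1) = 13 + 3 = 16)
w**2 = 16**2 = 256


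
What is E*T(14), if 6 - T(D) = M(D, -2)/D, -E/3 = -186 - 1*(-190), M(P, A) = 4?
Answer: -480/7 ≈ -68.571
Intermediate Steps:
E = -12 (E = -3*(-186 - 1*(-190)) = -3*(-186 + 190) = -3*4 = -12)
T(D) = 6 - 4/D
E*T(14) = -12*(6 - 4/14) = -12*(6 - 4*1/14) = -12*(6 - 2/7) = -12*40/7 = -480/7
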